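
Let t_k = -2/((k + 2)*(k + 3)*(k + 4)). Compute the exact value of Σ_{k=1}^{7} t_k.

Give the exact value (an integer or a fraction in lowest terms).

Σ = -49/660

r(k) = (k + 2)/(k + 5) after simplifying.
Normal form (A,B,C) = (k + 2, k + 5, 1).
Need (k + 2)·f(k+1) − (k + 4)·f(k) = 1.
d = 2 from the (1,1,0) case.
A polynomial solution: f(k) = k*(k + 5)/12.
Certificate R = B(k−1)f/C = k*(k + 4)*(k + 5)/12 gives s_k = k*(-k - 5)/(6*(k + 2)*(k + 3)).
Verify: -2/(k**3 + 9*k**2 + 26*k + 24) matches t_k.
Telescoping: Σ = s_(8) − s_(1) = -26/165 − (-1/12) = -49/660.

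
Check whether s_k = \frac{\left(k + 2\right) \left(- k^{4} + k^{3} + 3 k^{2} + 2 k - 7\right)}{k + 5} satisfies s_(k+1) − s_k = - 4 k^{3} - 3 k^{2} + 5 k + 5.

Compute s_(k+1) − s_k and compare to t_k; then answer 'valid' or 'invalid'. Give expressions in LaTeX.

s_(k+1) = (-k**5 - 6*k**4 - 9*k**3 + 7*k**2 + 19*k - 6)/(k + 6)
s_(k+1) − s_k = (-4*k**5 - 38*k**4 - 76*k**3 + 9*k**2 + 121*k + 54)/(k**2 + 11*k + 30)
(s_(k+1) − s_k) − t_k = 3*(3*k**4 + 24*k**3 + 13*k**2 - 28*k - 32)/(k**2 + 11*k + 30)

Invalid: residual \frac{3 \left(3 k^{4} + 24 k^{3} + 13 k^{2} - 28 k - 32\right)}{k^{2} + 11 k + 30} ≠ 0.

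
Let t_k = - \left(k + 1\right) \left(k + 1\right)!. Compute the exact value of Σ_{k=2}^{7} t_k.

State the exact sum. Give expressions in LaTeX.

Compute t_(k+1)/t_k: get (k + 2)**2/(k + 1).
Gosper form: A/B · C(k+1)/C(k) with A=k + 2, B=1, C=k + 1.
f must satisfy (k + 2)·f(k+1) − (1)·f(k) = k + 1.
Degrees (1,0,1) ⇒ d ≤ 0.
Solving with deg f ≤ 0: f(k) = 1.
Certificate R = B(k−1)f/C = 1/(k + 1) gives s_k = -factorial(k + 1).
Check: Δs_k = -(k + 1)*factorial(k + 1). ✓
Evaluate s at k=8 and k=2: -362880 and -6; difference -362874.

Σ = -362874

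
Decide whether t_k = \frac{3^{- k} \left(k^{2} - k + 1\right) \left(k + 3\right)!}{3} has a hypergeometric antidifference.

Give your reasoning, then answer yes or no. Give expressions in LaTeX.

Yes. s_k = 3^{- k} \left(k - 3\right) \left(k + 3\right)!.

The ratio is -(k + 4)*(k - (k + 1)**2)/(3*k**2 - 3*k + 3).
Take A(k)=k/3 + 4/3, B(k)=1, C(k)=k**2 - k + 1.
Set up (k/3 + 4/3)·f(k+1) − (1)·f(k) − (k**2 - k + 1) = 0.
Degrees (1,0,2) ⇒ d ≤ 1.
Match coefficients ⇒ f(k) = 3*(k - 3).
R(k) = B(k−1)·f(k)/C(k) = 3*(k - 3)/(k**2 - k + 1); s_k = R·t_k = (k - 3)*factorial(k + 3)/3**k.
s_(k+1) − s_k = (k**2 - k + 1)*factorial(k + 3)/(3*3**k) = t_k.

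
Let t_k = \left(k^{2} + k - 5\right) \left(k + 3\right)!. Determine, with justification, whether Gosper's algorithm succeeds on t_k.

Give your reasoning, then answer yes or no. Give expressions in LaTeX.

t_(k+1)/t_k = (k + 4)*(k + (k + 1)**2 - 4)/(k**2 + k - 5).
Factor: A=k + 4; B=1; C=k**2 + k - 5.
Solve (k + 4)·f(k+1) − (1)·f(k) = k**2 + k - 5.
Bound: deg f ≤ 1.
Solving with deg f ≤ 1: f(k) = k - 3.
R(k) = B(k−1)·f(k)/C(k) = (k - 3)/(k**2 + k - 5); s_k = R·t_k = (k - 3)*factorial(k + 3).
Check: Δs_k = (k**2 + k - 5)*factorial(k + 3). ✓

Yes. s_k = \left(k - 3\right) \left(k + 3\right)!.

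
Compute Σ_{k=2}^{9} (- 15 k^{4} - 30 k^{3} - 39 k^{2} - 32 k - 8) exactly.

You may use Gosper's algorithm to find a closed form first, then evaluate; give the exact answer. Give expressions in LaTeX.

Ratio r(k) = (15*k**4 + 90*k**3 + 219*k**2 + 260*k + 124)/(15*k**4 + 30*k**3 + 39*k**2 + 32*k + 8).
Normal form (A,B,C) = (1, 1, k**4 + 2*k**3 + 13*k**2/5 + 32*k/15 + 8/15).
f must satisfy (1)·f(k+1) − (1)·f(k) = k**4 + 2*k**3 + 13*k**2/5 + 32*k/15 + 8/15.
d = 5 from the (0,0,4) case.
Solving with deg f ≤ 5: f(k) = k*(k + 1)*(3*k**3 - 3*k**2 + 6*k - 2)/15.
Get s_k = R·t_k = k*(-3*k**4 - 3*k**2 - 4*k + 2) with R(k) = B(k−1)f(k)/C(k) = k*(3*k**3 - 3*k**2 + 6*k - 2)/(15*k**3 + 15*k**2 + 24*k + 8).
s_(k+1) − s_k = -15*k**4 - 30*k**3 - 39*k**2 - 32*k - 8 = t_k.
Evaluate s at k=10 and k=2: -303380 and -132; difference -303248.

Σ = -303248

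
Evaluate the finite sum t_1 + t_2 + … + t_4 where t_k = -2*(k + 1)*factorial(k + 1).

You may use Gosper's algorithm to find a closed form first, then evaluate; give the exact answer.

Σ = -1436

Compute t_(k+1)/t_k: get (k + 2)**2/(k + 1).
So A=k + 2 and B=1, with C=k + 1.
f must satisfy (k + 2)·f(k+1) − (1)·f(k) = k + 1.
deg f ≤ 0 (via 1,0,1).
A polynomial solution: f(k) = 1.
R(k) = B(k−1)·f(k)/C(k) = 1/(k + 1); s_k = R·t_k = -2*factorial(k + 1).
Verify: -2*(k + 1)*factorial(k + 1) matches t_k.
Sum = s_(5) − s_(1); s_(5) = -1440, s_(1) = -4 ⇒ -1436.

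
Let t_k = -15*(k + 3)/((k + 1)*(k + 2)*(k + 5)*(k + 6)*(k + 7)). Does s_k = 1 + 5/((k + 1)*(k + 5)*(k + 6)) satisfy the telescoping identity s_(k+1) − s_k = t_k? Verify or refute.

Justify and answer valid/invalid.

Valid — Δs_k = t_k.

s_(k+1) = 1 + 5/((k + 2)*(k + 6)*(k + 7))
s_(k+1) − s_k = 15*(-k - 3)/(k**5 + 21*k**4 + 163*k**3 + 567*k**2 + 844*k + 420)
(s_(k+1) − s_k) − t_k = 0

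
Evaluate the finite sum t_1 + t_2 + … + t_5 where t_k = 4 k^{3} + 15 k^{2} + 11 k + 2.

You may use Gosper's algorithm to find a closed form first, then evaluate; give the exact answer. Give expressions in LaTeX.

Σ = 1900

t_(k+1)/t_k = (4*k**3 + 27*k**2 + 53*k + 32)/(4*k**3 + 15*k**2 + 11*k + 2).
Gosper form: A/B · C(k+1)/C(k) with A=1, B=1, C=k**3 + 15*k**2/4 + 11*k/4 + 1/2.
Solve (1)·f(k+1) − (1)·f(k) = k**3 + 15*k**2/4 + 11*k/4 + 1/2.
Degrees (0,0,3) ⇒ d ≤ 4.
Solving with deg f ≤ 4: f(k) = k*(k**3 + 3*k**2 - k - 1)/4.
Get s_k = R·t_k = k*(k**3 + 3*k**2 - k - 1) with R(k) = B(k−1)f(k)/C(k) = k*(k**3 + 3*k**2 - k - 1)/(4*k**3 + 15*k**2 + 11*k + 2).
s_(k+1) − s_k = 4*k**3 + 15*k**2 + 11*k + 2 = t_k.
Sum = s_(6) − s_(1); s_(6) = 1902, s_(1) = 2 ⇒ 1900.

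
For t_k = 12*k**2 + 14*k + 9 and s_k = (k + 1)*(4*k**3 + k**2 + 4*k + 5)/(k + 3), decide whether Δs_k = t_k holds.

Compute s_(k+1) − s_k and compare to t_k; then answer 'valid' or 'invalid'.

Invalid: residual 2*(-8*k**3 - 49*k**2 - 47*k - 22)/(k**2 + 7*k + 12) ≠ 0.

s_(k+1) = (k + 2)*(4*k + 4*(k + 1)**3 + (k + 1)**2 + 9)/(k + 4)
s_(k+1) − s_k = (12*k**4 + 82*k**3 + 153*k**2 + 137*k + 64)/(k**2 + 7*k + 12)
(s_(k+1) − s_k) − t_k = 2*(-8*k**3 - 49*k**2 - 47*k - 22)/(k**2 + 7*k + 12)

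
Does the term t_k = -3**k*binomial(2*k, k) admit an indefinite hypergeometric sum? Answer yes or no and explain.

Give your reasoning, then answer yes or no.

No — negative degree bound, so no certificate f.

Ratio r(k) = 6*(2*k + 1)/(k + 1).
So A=12*k + 6 and B=k + 1, with C=1.
Need (12*k + 6)·f(k+1) − (k)·f(k) = 1.
d = -1 from the (1,1,0) case.
Bound -1 < 0, so the key equation has no polynomial solution.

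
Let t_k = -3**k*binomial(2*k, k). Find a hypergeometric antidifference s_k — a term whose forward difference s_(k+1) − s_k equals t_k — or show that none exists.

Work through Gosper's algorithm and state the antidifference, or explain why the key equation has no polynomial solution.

none (Gosper's algorithm certifies no s_k)

t_(k+1)/t_k = 6*(2*k + 1)/(k + 1).
Gosper form: A/B · C(k+1)/C(k) with A=12*k + 6, B=k + 1, C=1.
Set up (12*k + 6)·f(k+1) − (k)·f(k) − (1) = 0.
d = -1 from the (1,1,0) case.
d = -1 < 0 ⇒ no nonzero polynomial f; not summable.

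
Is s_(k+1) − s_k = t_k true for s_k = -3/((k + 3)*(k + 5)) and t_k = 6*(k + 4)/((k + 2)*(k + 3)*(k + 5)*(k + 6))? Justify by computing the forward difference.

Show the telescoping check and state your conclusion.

Invalid: residual 3*(-3*k - 14)/(k**5 + 20*k**4 + 155*k**3 + 580*k**2 + 1044*k + 720) ≠ 0.

s_(k+1) = -3/((k + 4)*(k + 6))
s_(k+1) − s_k = 3*(2*k + 9)/(k**4 + 18*k**3 + 119*k**2 + 342*k + 360)
(s_(k+1) − s_k) − t_k = 3*(-3*k - 14)/(k**5 + 20*k**4 + 155*k**3 + 580*k**2 + 1044*k + 720)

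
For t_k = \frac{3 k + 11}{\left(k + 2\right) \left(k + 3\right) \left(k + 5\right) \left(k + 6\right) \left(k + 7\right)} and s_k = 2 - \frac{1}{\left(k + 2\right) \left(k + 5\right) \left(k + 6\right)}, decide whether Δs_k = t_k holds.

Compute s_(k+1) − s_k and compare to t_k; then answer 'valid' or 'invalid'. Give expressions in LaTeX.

valid; difference matches t_k

s_(k+1) = 2 - 1/((k + 3)*(k + 6)*(k + 7))
s_(k+1) − s_k = (3*k + 11)/(k**5 + 23*k**4 + 203*k**3 + 853*k**2 + 1692*k + 1260)
(s_(k+1) − s_k) − t_k = 0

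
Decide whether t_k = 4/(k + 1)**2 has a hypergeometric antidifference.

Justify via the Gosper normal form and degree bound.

No — t_k has no hypergeometric antidifference.

t_(k+1)/t_k = (k + 1)**2/(k + 2)**2.
Take A(k)=k**2 + 2*k + 1, B(k)=k**2 + 4*k + 4, C(k)=1.
Set up (k**2 + 2*k + 1)·f(k+1) − (k**2 + 2*k + 1)·f(k) − (1) = 0.
From deg A=2, deg B=2, deg C=0: d=0.
Put f(k) = c0: A·f(k+1) − B(k−1)·f(k) − C = -1; need -1 = 0 — inconsistent ⇒ no f, not summable.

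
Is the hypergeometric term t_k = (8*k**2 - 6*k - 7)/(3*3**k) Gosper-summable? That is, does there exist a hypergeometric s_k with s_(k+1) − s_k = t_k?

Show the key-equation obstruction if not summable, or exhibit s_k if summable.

Compute t_(k+1)/t_k: get (8*k**2 + 10*k - 5)/(3*(8*k**2 - 6*k - 7)).
Take A(k)=1/3, B(k)=1, C(k)=k**2 - 3*k/4 - 7/8.
f must satisfy (1/3)·f(k+1) − (1)·f(k) = k**2 - 3*k/4 - 7/8.
Degrees (0,0,2) ⇒ d ≤ 2.
Match coefficients ⇒ f(k) = -3*(4*k**2 + k - 1)/8.
R(k) = B(k−1)·f(k)/C(k) = -3*(4*k**2 + k - 1)/(8*k**2 - 6*k - 7); s_k = R·t_k = (-4*k**2 - k + 1)/3**k.
s_(k+1) − s_k = (8*k**2 - 6*k - 7)/(3*3**k) = t_k.

Yes. s_k = (-4*k**2 - k + 1)/3**k.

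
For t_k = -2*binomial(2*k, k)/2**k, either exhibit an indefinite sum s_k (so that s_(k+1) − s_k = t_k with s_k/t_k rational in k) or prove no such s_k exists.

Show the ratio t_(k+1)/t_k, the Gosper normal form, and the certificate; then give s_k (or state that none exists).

none (Gosper's algorithm certifies no s_k)

t_(k+1)/t_k = (2*k + 1)/(k + 1).
A = 2*k + 1, B = k + 1, C = 1.
f must satisfy (2*k + 1)·f(k+1) − (k)·f(k) = 1.
From deg A=1, deg B=1, deg C=0: d=-1.
Bound -1 < 0, so the key equation has no polynomial solution.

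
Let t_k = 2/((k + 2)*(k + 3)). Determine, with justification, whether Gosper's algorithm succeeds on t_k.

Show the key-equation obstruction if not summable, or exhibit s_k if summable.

Ratio r(k) = (k + 2)/(k + 4).
A = k + 2, B = k + 4, C = 1.
Key eq: (k + 2)·f(k+1) = (k + 3)·f(k) + (1).
deg f ≤ 1 (via 1,1,0).
Solving with deg f ≤ 1: f(k) = k/2.
Get s_k = R·t_k = k/(k + 2) with R(k) = B(k−1)f(k)/C(k) = k*(k + 3)/2.
Check: Δs_k = 2/(k**2 + 5*k + 6). ✓

Yes. s_k = k/(k + 2).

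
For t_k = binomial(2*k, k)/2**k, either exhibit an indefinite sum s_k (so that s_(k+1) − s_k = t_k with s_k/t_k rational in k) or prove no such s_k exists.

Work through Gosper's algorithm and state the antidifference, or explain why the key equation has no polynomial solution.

no hypergeometric antidifference exists

The ratio is (2*k + 1)/(k + 1).
A = 2*k + 1, B = k + 1, C = 1.
Solve (2*k + 1)·f(k+1) − (k)·f(k) = 1.
Bound: deg f ≤ -1.
Bound -1 < 0, so the key equation has no polynomial solution.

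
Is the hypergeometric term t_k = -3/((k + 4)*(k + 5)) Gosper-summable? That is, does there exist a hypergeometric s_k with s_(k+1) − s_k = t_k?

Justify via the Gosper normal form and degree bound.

Yes. s_k = -3*k/(4*k + 16).

Ratio r(k) = (k + 4)/(k + 6).
So A=k + 4 and B=k + 6, with C=1.
Need (k + 4)·f(k+1) − (k + 5)·f(k) = 1.
From deg A=1, deg B=1, deg C=0: d=1.
A polynomial solution: f(k) = k/4.
Then R = B(k−1)f/C = k*(k + 5)/4, so s_k = R(k)·t_k = -3*k/(4*k + 16).
Verify: -3/(k**2 + 9*k + 20) matches t_k.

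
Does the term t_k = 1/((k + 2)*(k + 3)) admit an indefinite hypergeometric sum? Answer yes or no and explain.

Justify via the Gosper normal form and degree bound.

Yes. s_k = k/(2*(k + 2)).

Step 1: r(k) = (k + 2)/(k + 4).
Take A(k)=k + 2, B(k)=k + 4, C(k)=1.
Solve (k + 2)·f(k+1) − (k + 3)·f(k) = 1.
Bound: deg f ≤ 1.
Coefficient equations give f(k) = k/2.
So s_k = (B(k−1)f/C)·t_k = (k*(k + 3)/2)·t_k = k/(2*(k + 2)).
s_(k+1) − s_k = 1/(k**2 + 5*k + 6) = t_k.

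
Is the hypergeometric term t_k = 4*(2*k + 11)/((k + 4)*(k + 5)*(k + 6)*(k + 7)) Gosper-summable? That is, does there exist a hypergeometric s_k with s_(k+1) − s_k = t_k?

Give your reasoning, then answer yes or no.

t_(k+1)/t_k = (k + 4)*(2*k + 13)/((k + 8)*(2*k + 11)).
Gosper form: A/B · C(k+1)/C(k) with A=k + 4, B=k + 8, C=k + 11/2.
Key eq: (k + 4)·f(k+1) = (k + 7)·f(k) + (k + 11/2).
deg f ≤ 3 (via 1,1,1).
Solve for f: f(k) = k*(k + 5)*(k + 10)/48 (degree 3 ≤ 3).
Get s_k = R·t_k = k*(k + 10)/(6*(k**2 + 10*k + 24)) with R(k) = B(k−1)f(k)/C(k) = k*(k + 5)*(k + 7)*(k + 10)/(24*(2*k + 11)).
Check: Δs_k = 4*(2*k + 11)/(k**4 + 22*k**3 + 179*k**2 + 638*k + 840). ✓

Yes. s_k = k*(k + 10)/(6*(k**2 + 10*k + 24)).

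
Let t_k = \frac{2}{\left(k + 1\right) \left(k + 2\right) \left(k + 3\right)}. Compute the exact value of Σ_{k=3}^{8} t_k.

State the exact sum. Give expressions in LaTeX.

Step 1: r(k) = (k + 1)/(k + 4).
A = k + 1, B = k + 4, C = 1.
Set up (k + 1)·f(k+1) − (k + 3)·f(k) − (1) = 0.
Degrees (1,1,0) ⇒ d ≤ 2.
Coefficient equations give f(k) = k*(k + 3)/4.
Certificate R = B(k−1)f/C = k*(k + 3)**2/4 gives s_k = k*(k + 3)/(2*(k + 1)*(k + 2)).
s_(k+1) − s_k = 2/(k**3 + 6*k**2 + 11*k + 6) = t_k.
Evaluate s at k=9 and k=3: 27/55 and 9/20; difference 9/220.

Σ = 9/220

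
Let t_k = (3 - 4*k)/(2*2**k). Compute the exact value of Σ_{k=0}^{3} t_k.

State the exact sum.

Compute t_(k+1)/t_k: get (4*k + 1)/(2*(4*k - 3)).
So A=1/2 and B=1, with C=k - 3/4.
Set up (1/2)·f(k+1) − (1)·f(k) − (k - 3/4) = 0.
From deg A=0, deg B=0, deg C=1: d=1.
Match coefficients ⇒ f(k) = -(4*k + 1)/2.
Then R = B(k−1)f/C = -2*(4*k + 1)/(4*k - 3), so s_k = R(k)·t_k = (4*k + 1)/2**k.
s_(k+1) − s_k = (3 - 4*k)/(2*2**k) = t_k.
Evaluate s at k=4 and k=0: 17/16 and 1; difference 1/16.

Σ = 1/16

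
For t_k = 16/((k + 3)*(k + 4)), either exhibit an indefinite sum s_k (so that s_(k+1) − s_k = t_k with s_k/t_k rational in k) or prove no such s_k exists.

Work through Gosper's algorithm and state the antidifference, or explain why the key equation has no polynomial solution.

s_k = 16*k/(3*(k + 3))

Compute t_(k+1)/t_k: get (k + 3)/(k + 5).
A = k + 3, B = k + 5, C = 1.
Need (k + 3)·f(k+1) − (k + 4)·f(k) = 1.
From deg A=1, deg B=1, deg C=0: d=1.
Coefficient equations give f(k) = k/3.
Then R = B(k−1)f/C = k*(k + 4)/3, so s_k = R(k)·t_k = 16*k/(3*(k + 3)).
Check: Δs_k = 16/(k**2 + 7*k + 12). ✓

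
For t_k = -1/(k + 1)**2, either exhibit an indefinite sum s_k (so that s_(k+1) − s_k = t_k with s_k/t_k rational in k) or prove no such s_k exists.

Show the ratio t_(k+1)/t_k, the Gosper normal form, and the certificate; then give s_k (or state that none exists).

none (Gosper's algorithm certifies no s_k)

The ratio is (k + 1)**2/(k + 2)**2.
Gosper form: A/B · C(k+1)/C(k) with A=k**2 + 2*k + 1, B=k**2 + 4*k + 4, C=1.
Need (k**2 + 2*k + 1)·f(k+1) − (k**2 + 2*k + 1)·f(k) = 1.
d = 0 from the (2,2,0) case.
Put f(k) = c0: A·f(k+1) − B(k−1)·f(k) − C = -1; need -1 = 0 — inconsistent ⇒ no f, not summable.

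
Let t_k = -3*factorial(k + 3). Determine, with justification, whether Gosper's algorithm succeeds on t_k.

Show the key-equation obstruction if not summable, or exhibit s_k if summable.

Ratio r(k) = k + 4.
Normal form (A,B,C) = (k + 4, 1, 1).
Key eq: (k + 4)·f(k+1) = (1)·f(k) + (1).
Bound: deg f ≤ -1.
deg f ≤ -1 is impossible — no certificate.

No. Not Gosper-summable.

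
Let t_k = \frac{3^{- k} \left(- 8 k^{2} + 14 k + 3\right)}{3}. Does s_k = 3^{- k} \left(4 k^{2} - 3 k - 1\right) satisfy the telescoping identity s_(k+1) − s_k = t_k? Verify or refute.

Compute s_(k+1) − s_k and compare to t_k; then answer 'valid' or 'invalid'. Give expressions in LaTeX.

s_(k+1) = k*(4*k + 5)/(3*3**k)
s_(k+1) − s_k = (-8*k**2 + 14*k + 3)/(3*3**k)
(s_(k+1) − s_k) − t_k = 0

valid (s_(k+1) − s_k reduces to t_k)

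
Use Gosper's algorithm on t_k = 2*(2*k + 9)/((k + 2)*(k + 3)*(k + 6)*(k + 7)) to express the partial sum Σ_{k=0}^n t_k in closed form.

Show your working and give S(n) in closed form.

t_(k+1)/t_k = (k + 2)*(k + 6)*(2*k + 11)/((k + 4)*(k + 8)*(2*k + 9)).
Factor: A=k + 2; B=k + 8; C=k**3 + 27*k**2/2 + 121*k/2 + 90.
Key eq: (k + 2)·f(k+1) = (k + 7)·f(k) + (k**3 + 27*k**2/2 + 121*k/2 + 90).
Degrees (1,1,3) ⇒ d ≤ 5.
Solve for f: f(k) = k*(k + 3)*(k + 4)*(k + 5)*(k + 8)/24 (degree 5 ≤ 5).
So s_k = (B(k−1)f/C)·t_k = (k*(k + 3)*(k + 7)*(k + 8)/(12*(2*k + 9)))·t_k = k*(k + 8)/(6*(k**2 + 8*k + 12)).
s_(k+1) − s_k = 2*(2*k + 9)/(k**4 + 18*k**3 + 113*k**2 + 288*k + 252) = t_k.
Evaluate: s_(n+1) = (n**2 + 10*n + 9)/(6*(n**2 + 10*n + 21)); subtract s_(0) = 0 ⇒ S(n) = (n**2 + 10*n + 9)/(6*(n**2 + 10*n + 21)).

S(n) = (n**2 + 10*n + 9)/(6*(n**2 + 10*n + 21))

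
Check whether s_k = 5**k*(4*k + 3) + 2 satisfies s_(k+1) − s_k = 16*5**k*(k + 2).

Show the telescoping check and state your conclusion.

s_(k+1) = 5**(k + 1)*(4*k + 7) + 2
s_(k+1) − s_k = 16*5**k*(k + 2)
(s_(k+1) − s_k) − t_k = 0

valid (s_(k+1) − s_k reduces to t_k)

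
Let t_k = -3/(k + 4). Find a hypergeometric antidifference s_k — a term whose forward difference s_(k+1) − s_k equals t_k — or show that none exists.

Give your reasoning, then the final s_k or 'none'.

Ratio r(k) = (k + 4)/(k + 5).
Factor: A=k + 4; B=k + 5; C=1.
Need (k + 4)·f(k+1) − (k + 4)·f(k) = 1.
Bound: deg f ≤ 0.
f = c0 ⇒ A·f(k+1) − B(k−1)·f(k) − C = -1. The system {-1 = 0} is inconsistent; no antidifference.

none — t_k is not Gosper-summable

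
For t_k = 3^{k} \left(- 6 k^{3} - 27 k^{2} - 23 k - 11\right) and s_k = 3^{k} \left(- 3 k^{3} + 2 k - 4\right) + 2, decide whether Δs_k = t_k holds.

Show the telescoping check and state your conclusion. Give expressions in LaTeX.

s_(k+1) = 3**(k + 1)*(2*k - 3*(k + 1)**3 - 2) + 2
s_(k+1) − s_k = 3**k*(3*k**3 + 4*k - 9*(k + 1)**3 - 2)
(s_(k+1) − s_k) − t_k = 0

Valid: the claim telescopes to t_k.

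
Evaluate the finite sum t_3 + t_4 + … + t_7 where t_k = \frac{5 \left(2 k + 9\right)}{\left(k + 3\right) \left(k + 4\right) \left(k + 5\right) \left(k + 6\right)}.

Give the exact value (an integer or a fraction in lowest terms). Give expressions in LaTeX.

r(k) = (k + 3)*(2*k + 11)/((k + 7)*(2*k + 9)) after simplifying.
Take A(k)=k + 3, B(k)=k + 7, C(k)=k + 9/2.
Need (k + 3)·f(k+1) − (k + 6)·f(k) = k + 9/2.
From deg A=1, deg B=1, deg C=1: d=3.
Solve for f: f(k) = k*(k + 4)*(k + 8)/30 (degree 3 ≤ 3).
Then R = B(k−1)f/C = k*(k + 4)*(k + 6)*(k + 8)/(15*(2*k + 9)), so s_k = R(k)·t_k = k*(k + 8)/(3*(k**2 + 8*k + 15)).
s_(k+1) − s_k = 5*(2*k + 9)/(k**4 + 18*k**3 + 119*k**2 + 342*k + 360) = t_k.
Telescoping: Σ = s_(8) − s_(3) = 128/429 − (11/48) = 475/6864.

Σ = 475/6864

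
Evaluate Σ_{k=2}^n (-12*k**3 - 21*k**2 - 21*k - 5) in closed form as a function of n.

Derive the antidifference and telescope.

r(k) = (12*k**3 + 57*k**2 + 99*k + 59)/(12*k**3 + 21*k**2 + 21*k + 5) after simplifying.
Take A(k)=1, B(k)=1, C(k)=k**3 + 7*k**2/4 + 7*k/4 + 5/12.
f must satisfy (1)·f(k+1) − (1)·f(k) = k**3 + 7*k**2/4 + 7*k/4 + 5/12.
From deg A=0, deg B=0, deg C=3: d=4.
Match coefficients ⇒ f(k) = k*(3*k**3 + k**2 + 3*k - 2)/12.
R(k) = B(k−1)·f(k)/C(k) = k*(3*k**3 + k**2 + 3*k - 2)/(12*k**3 + 21*k**2 + 21*k + 5); s_k = R·t_k = k*(-3*k**3 - k**2 - 3*k + 2).
s_(k+1) − s_k = -12*k**3 - 21*k**2 - 21*k - 5 = t_k.
Evaluate: s_(n+1) = -3*n**4 - 13*n**3 - 24*n**2 - 19*n - 5; subtract s_(2) = -64 ⇒ S(n) = -3*n**4 - 13*n**3 - 24*n**2 - 19*n + 59.

S(n) = -3*n**4 - 13*n**3 - 24*n**2 - 19*n + 59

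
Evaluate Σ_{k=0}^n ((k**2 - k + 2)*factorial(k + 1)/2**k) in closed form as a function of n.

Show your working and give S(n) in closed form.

The ratio is (k + 2)*(-k + (k + 1)**2 + 1)/(2*(k**2 - k + 2)).
Normal form (A,B,C) = (k/2 + 1, 1, k**2 - k + 2).
Solve (k/2 + 1)·f(k+1) − (1)·f(k) = k**2 - k + 2.
deg f ≤ 1 (via 1,0,2).
A polynomial solution: f(k) = 2*(k - 2).
Certificate R = B(k−1)f/C = 2*(k - 2)/(k**2 - k + 2) gives s_k = 2**(1 - k)*(k - 2)*factorial(k + 1).
Check: Δs_k = (k**2 - k + 2)*factorial(k + 1)/2**k. ✓
s_(n+1) = (n - 1)*factorial(n + 2)/2**n and s_(0) = -4, so S(n) = 4 + n*factorial(n + 2)/2**n - factorial(n + 2)/2**n.

S(n) = 4 + n*factorial(n + 2)/2**n - factorial(n + 2)/2**n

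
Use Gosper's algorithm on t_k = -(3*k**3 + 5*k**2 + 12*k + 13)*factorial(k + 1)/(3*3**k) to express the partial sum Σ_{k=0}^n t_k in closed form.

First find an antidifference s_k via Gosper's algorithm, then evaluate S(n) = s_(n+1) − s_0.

Ratio r(k) = (3*k**4 + 20*k**3 + 59*k**2 + 95*k + 66)/(3*(3*k**3 + 5*k**2 + 12*k + 13)).
So A=k/3 + 2/3 and B=1, with C=k**3 + 5*k**2/3 + 4*k + 13/3.
f must satisfy (k/3 + 2/3)·f(k+1) − (1)·f(k) = k**3 + 5*k**2/3 + 4*k + 13/3.
From deg A=1, deg B=0, deg C=3: d=2.
Solving with deg f ≤ 2: f(k) = 3*k**2 + 2*k - 3.
Get s_k = R·t_k = -(3*k**2 + 2*k - 3)*factorial(k + 1)/3**k with R(k) = B(k−1)f(k)/C(k) = 3*(3*k**2 + 2*k - 3)/(3*k**3 + 5*k**2 + 12*k + 13).
Check: Δs_k = -(3*k**3 + 5*k**2 + 12*k + 13)*factorial(k + 1)/(3*3**k). ✓
Σ_(k=0)^n t_k = s_(n+1) − s_(0) = (-3**(-n - 1)*(3*n**2 + 8*n + 2)*factorial(n + 2)) − (3), i.e. -3**(-n - 1)*(3**(n + 2) + 3*n**4*factorial(n) + 17*n**3*factorial(n) + 32*n**2*factorial(n) + 22*n*factorial(n) + 4*factorial(n)).

S(n) = -3**(-n - 1)*(3**(n + 2) + 3*n**4*factorial(n) + 17*n**3*factorial(n) + 32*n**2*factorial(n) + 22*n*factorial(n) + 4*factorial(n))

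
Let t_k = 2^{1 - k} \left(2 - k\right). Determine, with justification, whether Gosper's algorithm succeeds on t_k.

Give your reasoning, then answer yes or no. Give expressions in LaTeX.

Yes. s_k = 2^{2 - k} \left(k - 1\right).

Step 1: r(k) = (k - 1)/(2*(k - 2)).
So A=1/2 and B=1, with C=k - 2.
Set up (1/2)·f(k+1) − (1)·f(k) − (k - 2) = 0.
From deg A=0, deg B=0, deg C=1: d=1.
A polynomial solution: f(k) = -2*(k - 1).
So s_k = (B(k−1)f/C)·t_k = (-2*(k - 1)/(k - 2))·t_k = 2**(2 - k)*(k - 1).
Δs = 2**(1 - k)*(2 - k), as required.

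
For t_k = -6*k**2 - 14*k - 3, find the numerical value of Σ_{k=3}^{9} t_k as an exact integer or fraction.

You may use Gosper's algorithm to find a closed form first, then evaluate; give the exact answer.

Ratio r(k) = (6*k**2 + 26*k + 23)/(6*k**2 + 14*k + 3).
So A=1 and B=1, with C=k**2 + 7*k/3 + 1/2.
Need (1)·f(k+1) − (1)·f(k) = k**2 + 7*k/3 + 1/2.
From deg A=0, deg B=0, deg C=2: d=3.
Match coefficients ⇒ f(k) = k*(2*k**2 + 4*k - 3)/6.
Then R = B(k−1)f/C = k*(2*k**2 + 4*k - 3)/(6*k**2 + 14*k + 3), so s_k = R(k)·t_k = k*(-2*k**2 - 4*k + 3).
Check: Δs_k = -6*k**2 - 14*k - 3. ✓
Evaluate s at k=10 and k=3: -2370 and -81; difference -2289.

Σ = -2289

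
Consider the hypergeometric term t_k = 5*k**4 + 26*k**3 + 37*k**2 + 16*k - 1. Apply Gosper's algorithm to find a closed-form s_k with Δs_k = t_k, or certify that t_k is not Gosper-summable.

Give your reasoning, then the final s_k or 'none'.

The ratio is (5*k**4 + 46*k**3 + 145*k**2 + 188*k + 83)/(5*k**4 + 26*k**3 + 37*k**2 + 16*k - 1).
Take A(k)=1, B(k)=1, C(k)=k**4 + 26*k**3/5 + 37*k**2/5 + 16*k/5 - 1/5.
Set up (1)·f(k+1) − (1)·f(k) − (k**4 + 26*k**3/5 + 37*k**2/5 + 16*k/5 - 1/5) = 0.
From deg A=0, deg B=0, deg C=4: d=5.
Match coefficients ⇒ f(k) = k*(k**4 + 4*k**3 + k**2 - 4*k - 3)/5.
Get s_k = R·t_k = k*(k**4 + 4*k**3 + k**2 - 4*k - 3) with R(k) = B(k−1)f(k)/C(k) = k*(k**4 + 4*k**3 + k**2 - 4*k - 3)/(5*k**4 + 26*k**3 + 37*k**2 + 16*k - 1).
Δs = 5*k**4 + 26*k**3 + 37*k**2 + 16*k - 1, as required.

s_k = k*(k**4 + 4*k**3 + k**2 - 4*k - 3)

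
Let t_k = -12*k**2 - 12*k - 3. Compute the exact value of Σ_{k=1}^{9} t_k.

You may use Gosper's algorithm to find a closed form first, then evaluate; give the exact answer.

Σ = -3987

Ratio r(k) = (4*k**2 + 12*k + 9)/(4*k**2 + 4*k + 1).
So A=1 and B=1, with C=k**2 + k + 1/4.
f must satisfy (1)·f(k+1) − (1)·f(k) = k**2 + k + 1/4.
Degrees (0,0,2) ⇒ d ≤ 3.
Solving with deg f ≤ 3: f(k) = k*(2*k - 1)*(2*k + 1)/12.
Certificate R = B(k−1)f/C = k*(2*k - 1)/(3*(2*k + 1)) gives s_k = -4*k**3 + k.
Verify: -12*k**2 - 12*k - 3 matches t_k.
Sum = s_(10) − s_(1); s_(10) = -3990, s_(1) = -3 ⇒ -3987.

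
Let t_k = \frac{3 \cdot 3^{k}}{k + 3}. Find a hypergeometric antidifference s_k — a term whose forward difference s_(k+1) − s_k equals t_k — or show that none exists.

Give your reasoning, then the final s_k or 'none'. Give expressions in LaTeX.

t_(k+1)/t_k = 3*(k + 3)/(k + 4).
A = 3*k + 9, B = k + 4, C = 1.
Set up (3*k + 9)·f(k+1) − (k + 3)·f(k) − (1) = 0.
Bound: deg f ≤ -1.
Bound -1 < 0, so the key equation has no polynomial solution.

no hypergeometric antidifference exists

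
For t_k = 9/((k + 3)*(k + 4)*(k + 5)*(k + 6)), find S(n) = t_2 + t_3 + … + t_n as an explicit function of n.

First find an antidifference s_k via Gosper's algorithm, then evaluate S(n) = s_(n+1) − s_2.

S(n) = (n**3 + 15*n**2 + 74*n - 90)/(70*(n**3 + 15*n**2 + 74*n + 120))

r(k) = (k + 3)/(k + 7) after simplifying.
So A=k + 3 and B=k + 7, with C=1.
f must satisfy (k + 3)·f(k+1) − (k + 6)·f(k) = 1.
deg f ≤ 3 (via 1,1,0).
Match coefficients ⇒ f(k) = k*(k**2 + 12*k + 47)/180.
So s_k = (B(k−1)f/C)·t_k = (k*(k + 6)*(k**2 + 12*k + 47)/180)·t_k = k*(k**2 + 12*k + 47)/(20*(k + 3)*(k + 4)*(k + 5)).
Δs = 9/(k**4 + 18*k**3 + 119*k**2 + 342*k + 360), as required.
Σ_(k=2)^n t_k = s_(n+1) − s_(2) = ((n**3 + 15*n**2 + 74*n + 60)/(20*(n**3 + 15*n**2 + 74*n + 120))) − (1/28), i.e. (n**3 + 15*n**2 + 74*n - 90)/(70*(n**3 + 15*n**2 + 74*n + 120)).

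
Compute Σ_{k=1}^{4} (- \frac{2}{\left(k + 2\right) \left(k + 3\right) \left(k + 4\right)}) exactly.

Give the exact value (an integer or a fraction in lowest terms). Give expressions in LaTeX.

Step 1: r(k) = (k + 2)/(k + 5).
Factor: A=k + 2; B=k + 5; C=1.
Key eq: (k + 2)·f(k+1) = (k + 4)·f(k) + (1).
Bound: deg f ≤ 2.
Solving with deg f ≤ 2: f(k) = k*(k + 5)/12.
Certificate R = B(k−1)f/C = k*(k + 4)*(k + 5)/12 gives s_k = k*(-k - 5)/(6*(k + 2)*(k + 3)).
Verify: -2/(k**3 + 9*k**2 + 26*k + 24) matches t_k.
Evaluate s at k=5 and k=1: -25/168 and -1/12; difference -11/168.

Σ = -11/168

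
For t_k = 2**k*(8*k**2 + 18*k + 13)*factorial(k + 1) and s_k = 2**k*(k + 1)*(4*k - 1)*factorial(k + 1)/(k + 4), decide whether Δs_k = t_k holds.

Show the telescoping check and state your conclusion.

s_(k+1) = 2**(k + 1)*(k + 2)*(4*k + 3)*factorial(k + 2)/(k + 5)
s_(k+1) − s_k = 2**k*(8*k**4 + 66*k**3 + 185*k**2 + 234*k + 101)*factorial(k + 1)/((k + 4)*(k + 5))
(s_(k+1) − s_k) − t_k = -3*2**k*(8*k**3 + 50*k**2 + 81*k + 53)*factorial(k + 1)/((k + 4)*(k + 5))

Invalid: residual -3*2**k*(8*k**3 + 50*k**2 + 81*k + 53)*factorial(k + 1)/((k + 4)*(k + 5)) ≠ 0.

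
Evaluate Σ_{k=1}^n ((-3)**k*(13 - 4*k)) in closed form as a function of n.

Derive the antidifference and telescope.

S(n) = -3*(-3)**n*n + 9*(-3)**n - 9

r(k) = 3*(9 - 4*k)/(4*k - 13) after simplifying.
A = -3, B = 1, C = k - 13/4.
Set up (-3)·f(k+1) − (1)·f(k) − (k - 13/4) = 0.
Bound: deg f ≤ 1.
Match coefficients ⇒ f(k) = -(k - 4)/4.
So s_k = (B(k−1)f/C)·t_k = (-(k - 4)/(4*k - 13))·t_k = (-3)**k*(k - 4).
Verify: (-3)**k*(13 - 4*k) matches t_k.
Σ_(k=1)^n t_k = s_(n+1) − s_(1) = ((-3)**(n + 1)*(n - 3)) − (9), i.e. -3*(-3)**n*n + 9*(-3)**n - 9.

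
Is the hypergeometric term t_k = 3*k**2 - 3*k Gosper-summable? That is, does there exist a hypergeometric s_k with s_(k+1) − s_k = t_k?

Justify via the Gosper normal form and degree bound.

Yes. s_k = k*(k**2 - 3*k + 2).

The ratio is (k + 1)/(k - 1).
Factor: A=1; B=1; C=k**2 - k.
f must satisfy (1)·f(k+1) − (1)·f(k) = k**2 - k.
From deg A=0, deg B=0, deg C=2: d=3.
A polynomial solution: f(k) = k*(k - 2)*(k - 1)/3.
So s_k = (B(k−1)f/C)·t_k = ((k - 2)/3)·t_k = k*(k**2 - 3*k + 2).
Check: Δs_k = 3*k*(k - 1). ✓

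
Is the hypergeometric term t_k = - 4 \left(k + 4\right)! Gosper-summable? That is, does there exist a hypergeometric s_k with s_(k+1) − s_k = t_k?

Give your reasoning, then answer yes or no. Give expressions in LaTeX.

No — t_k has no hypergeometric antidifference.

Compute t_(k+1)/t_k: get k + 5.
So A=k + 5 and B=1, with C=1.
Key eq: (k + 5)·f(k+1) = (1)·f(k) + (1).
Bound: deg f ≤ -1.
d = -1 < 0 ⇒ no nonzero polynomial f; not summable.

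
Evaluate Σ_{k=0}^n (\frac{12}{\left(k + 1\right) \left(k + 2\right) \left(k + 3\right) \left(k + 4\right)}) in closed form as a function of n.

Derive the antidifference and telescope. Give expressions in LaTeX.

S(n) = \frac{2 \left(n^{3} + 9 n^{2} + 26 n + 18\right)}{3 \left(n^{3} + 9 n^{2} + 26 n + 24\right)}

r(k) = (k + 1)/(k + 5) after simplifying.
Normal form (A,B,C) = (k + 1, k + 5, 1).
Need (k + 1)·f(k+1) − (k + 4)·f(k) = 1.
From deg A=1, deg B=1, deg C=0: d=3.
Match coefficients ⇒ f(k) = k*(k**2 + 6*k + 11)/18.
So s_k = (B(k−1)f/C)·t_k = (k*(k + 4)*(k**2 + 6*k + 11)/18)·t_k = 2*k*(k**2 + 6*k + 11)/(3*(k + 1)*(k + 2)*(k + 3)).
s_(k+1) − s_k = 12/(k**4 + 10*k**3 + 35*k**2 + 50*k + 24) = t_k.
Σ_(k=0)^n t_k = s_(n+1) − s_(0) = (2*(n**3 + 9*n**2 + 26*n + 18)/(3*(n**3 + 9*n**2 + 26*n + 24))) − (0), i.e. 2*(n**3 + 9*n**2 + 26*n + 18)/(3*(n**3 + 9*n**2 + 26*n + 24)).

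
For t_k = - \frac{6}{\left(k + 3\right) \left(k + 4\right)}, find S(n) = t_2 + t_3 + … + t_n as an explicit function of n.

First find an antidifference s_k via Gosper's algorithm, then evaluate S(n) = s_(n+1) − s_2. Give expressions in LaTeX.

S(n) = \frac{6 \left(1 - n\right)}{5 \left(n + 4\right)}

Ratio r(k) = (k + 3)/(k + 5).
A = k + 3, B = k + 5, C = 1.
Solve (k + 3)·f(k+1) − (k + 4)·f(k) = 1.
From deg A=1, deg B=1, deg C=0: d=1.
Coefficient equations give f(k) = k/3.
R(k) = B(k−1)·f(k)/C(k) = k*(k + 4)/3; s_k = R·t_k = -2*k/(k + 3).
Δs = -6/(k**2 + 7*k + 12), as required.
Evaluate: s_(n+1) = 2*(-n - 1)/(n + 4); subtract s_(2) = -4/5 ⇒ S(n) = 6*(1 - n)/(5*(n + 4)).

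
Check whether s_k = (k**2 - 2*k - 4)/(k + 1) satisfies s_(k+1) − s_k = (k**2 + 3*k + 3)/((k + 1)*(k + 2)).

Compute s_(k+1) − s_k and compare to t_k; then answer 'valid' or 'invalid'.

Valid: the claim telescopes to t_k.

s_(k+1) = (k**2 - 5)/(k + 2)
s_(k+1) − s_k = (k**2 + 3*k + 3)/(k**2 + 3*k + 2)
(s_(k+1) − s_k) − t_k = 0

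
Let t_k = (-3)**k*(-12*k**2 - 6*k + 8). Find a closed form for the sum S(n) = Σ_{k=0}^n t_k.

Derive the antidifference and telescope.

Step 1: r(k) = 3*(-3*k - 6*(k + 1)**2 + 1)/(6*k**2 + 3*k - 4).
Factor: A=-3; B=1; C=k**2 + k/2 - 2/3.
Key eq: (-3)·f(k+1) = (1)·f(k) + (k**2 + k/2 - 2/3).
deg f ≤ 2 (via 0,0,2).
Match coefficients ⇒ f(k) = -(3*k**2 - 3*k - 2)/12.
Then R = B(k−1)f/C = -(3*k**2 - 3*k - 2)/(2*(6*k**2 + 3*k - 4)), so s_k = R(k)·t_k = (-3)**k*(3*k**2 - 3*k - 2).
s_(k+1) − s_k = (-3)**k*(-12*k**2 - 6*k + 8) = t_k.
s_(n+1) = (-3)**(n + 1)*(3*n**2 + 3*n - 2) and s_(0) = -2, so S(n) = -9*(-3)**n*n**2 - 9*(-3)**n*n + 6*(-3)**n + 2.

S(n) = -9*(-3)**n*n**2 - 9*(-3)**n*n + 6*(-3)**n + 2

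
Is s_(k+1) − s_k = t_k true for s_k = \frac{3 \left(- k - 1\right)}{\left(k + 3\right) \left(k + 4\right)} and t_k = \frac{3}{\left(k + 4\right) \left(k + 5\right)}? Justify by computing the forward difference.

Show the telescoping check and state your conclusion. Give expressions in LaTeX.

Invalid: residual - \frac{12}{k^{3} + 12 k^{2} + 47 k + 60} ≠ 0.

s_(k+1) = 3*(-k - 2)/((k + 4)*(k + 5))
s_(k+1) − s_k = 3*(k - 1)/(k**3 + 12*k**2 + 47*k + 60)
(s_(k+1) − s_k) − t_k = -12/(k**3 + 12*k**2 + 47*k + 60)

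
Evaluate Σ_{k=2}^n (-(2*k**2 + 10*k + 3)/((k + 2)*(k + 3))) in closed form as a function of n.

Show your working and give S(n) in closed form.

r(k) = (k + 2)*(10*k + 2*(k + 1)**2 + 13)/((k + 4)*(2*k**2 + 10*k + 3)) after simplifying.
Factor: A=k + 2; B=k + 4; C=k**2 + 5*k + 3/2.
Solve (k + 2)·f(k+1) − (k + 3)·f(k) = k**2 + 5*k + 3/2.
From deg A=1, deg B=1, deg C=2: d=2.
Coefficient equations give f(k) = k*(4*k - 1)/4.
Certificate R = B(k−1)f/C = k*(k + 3)*(4*k - 1)/(2*(2*k**2 + 10*k + 3)) gives s_k = k*(1 - 4*k)/(2*(k + 2)).
Δs = (-2*k**2 - 10*k - 3)/(k**2 + 5*k + 6), as required.
s_(n+1) = (-4*n**2 - 7*n - 3)/(2*(n + 3)) and s_(2) = -7/4, so S(n) = (-8*n**2 - 7*n + 15)/(4*(n + 3)).

S(n) = (-8*n**2 - 7*n + 15)/(4*(n + 3))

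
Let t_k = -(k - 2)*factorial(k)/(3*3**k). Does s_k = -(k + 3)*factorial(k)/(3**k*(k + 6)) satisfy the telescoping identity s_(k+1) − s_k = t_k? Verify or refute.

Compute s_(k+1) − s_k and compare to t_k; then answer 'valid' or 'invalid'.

s_(k+1) = -(k + 4)*factorial(k + 1)/(3*3**k*(k + 7))
s_(k+1) − s_k = -(k**3 + 8*k**2 + 4*k - 39)*factorial(k)/(3*3**k*(k + 6)*(k + 7))
(s_(k+1) − s_k) − t_k = (k**2 + 4*k - 15)*factorial(k)/(3**k*(k + 6)*(k + 7))

Invalid: residual (k**2 + 4*k - 15)*factorial(k)/(3**k*(k + 6)*(k + 7)) ≠ 0.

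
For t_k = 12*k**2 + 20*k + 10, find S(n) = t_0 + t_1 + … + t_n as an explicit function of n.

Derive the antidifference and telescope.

r(k) = (6*k**2 + 22*k + 21)/(6*k**2 + 10*k + 5) after simplifying.
So A=1 and B=1, with C=k**2 + 5*k/3 + 5/6.
Solve (1)·f(k+1) − (1)·f(k) = k**2 + 5*k/3 + 5/6.
Bound: deg f ≤ 3.
Match coefficients ⇒ f(k) = k*(2*k**2 + 2*k + 1)/6.
Certificate R = B(k−1)f/C = k*(2*k**2 + 2*k + 1)/(6*k**2 + 10*k + 5) gives s_k = 2*k*(2*k**2 + 2*k + 1).
s_(k+1) − s_k = 12*k**2 + 20*k + 10 = t_k.
Telescope: S(n) = s_(n+1) − s_(0) = 4*n**3 + 16*n**2 + 22*n + 10 − (0) = 4*n**3 + 16*n**2 + 22*n + 10.

S(n) = 4*n**3 + 16*n**2 + 22*n + 10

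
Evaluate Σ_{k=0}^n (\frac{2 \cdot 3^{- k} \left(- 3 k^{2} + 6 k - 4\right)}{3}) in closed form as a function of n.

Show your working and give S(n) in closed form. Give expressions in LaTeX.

S(n) = \frac{3^{- n} \left(- 12 \cdot 3^{n} + 3 n^{2} + 3 n + 4\right)}{3}

Ratio r(k) = (3*k**2 + 1)/(3*(3*k**2 - 6*k + 4)).
Factor: A=1/3; B=1; C=k**2 - 2*k + 4/3.
Set up (1/3)·f(k+1) − (1)·f(k) − (k**2 - 2*k + 4/3) = 0.
Degrees (0,0,2) ⇒ d ≤ 2.
A polynomial solution: f(k) = -(3*k**2 - 3*k + 4)/2.
R(k) = B(k−1)·f(k)/C(k) = -3*(3*k**2 - 3*k + 4)/(2*(3*k**2 - 6*k + 4)); s_k = R·t_k = (3*k**2 - 3*k + 4)/3**k.
Δs = 2*(-3*k**2 + 6*k - 4)/(3*3**k), as required.
Evaluate: s_(n+1) = 3**(-n - 1)*(3*n**2 + 3*n + 4); subtract s_(0) = 4 ⇒ S(n) = (-12*3**n + 3*n**2 + 3*n + 4)/(3*3**n).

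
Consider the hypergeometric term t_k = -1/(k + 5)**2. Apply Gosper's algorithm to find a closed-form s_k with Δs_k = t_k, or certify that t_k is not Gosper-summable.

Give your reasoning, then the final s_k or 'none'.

no hypergeometric antidifference exists

The ratio is (k + 5)**2/(k + 6)**2.
Take A(k)=k**2 + 10*k + 25, B(k)=k**2 + 12*k + 36, C(k)=1.
f must satisfy (k**2 + 10*k + 25)·f(k+1) − (k**2 + 10*k + 25)·f(k) = 1.
Degrees (2,2,0) ⇒ d ≤ 0.
Put f(k) = c0: A·f(k+1) − B(k−1)·f(k) − C = -1; need -1 = 0 — inconsistent ⇒ no f, not summable.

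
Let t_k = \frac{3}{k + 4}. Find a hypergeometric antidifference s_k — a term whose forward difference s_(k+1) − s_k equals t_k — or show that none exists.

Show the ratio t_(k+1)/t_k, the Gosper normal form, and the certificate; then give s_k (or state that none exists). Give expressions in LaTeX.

Ratio r(k) = (k + 4)/(k + 5).
Factor: A=k + 4; B=k + 5; C=1.
Key eq: (k + 4)·f(k+1) = (k + 4)·f(k) + (1).
Degrees (1,1,0) ⇒ d ≤ 0.
Generic f = c0 gives residual -1; -1 = 0 cannot hold, so t_k is not Gosper-summable.

none (Gosper's algorithm certifies no s_k)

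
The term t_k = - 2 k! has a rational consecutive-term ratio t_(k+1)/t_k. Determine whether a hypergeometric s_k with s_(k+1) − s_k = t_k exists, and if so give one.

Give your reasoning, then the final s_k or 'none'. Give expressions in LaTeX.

Compute t_(k+1)/t_k: get k + 1.
Normal form (A,B,C) = (k + 1, 1, 1).
Need (k + 1)·f(k+1) − (1)·f(k) = 1.
Bound: deg f ≤ -1.
Negative degree bound (-1): no f exists, t_k not Gosper-summable.

no hypergeometric antidifference exists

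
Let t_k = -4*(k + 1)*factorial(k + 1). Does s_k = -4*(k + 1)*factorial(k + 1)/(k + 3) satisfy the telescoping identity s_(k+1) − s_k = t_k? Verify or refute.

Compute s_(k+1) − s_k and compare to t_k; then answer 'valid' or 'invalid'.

Invalid: residual 8*(k**2 + 4*k + 2)*factorial(k + 1)/((k + 3)*(k + 4)) ≠ 0.

s_(k+1) = -4*(k + 2)*factorial(k + 2)/(k + 4)
s_(k+1) − s_k = -4*(k**3 + 6*k**2 + 11*k + 8)*factorial(k + 1)/((k + 3)*(k + 4))
(s_(k+1) − s_k) − t_k = 8*(k**2 + 4*k + 2)*factorial(k + 1)/((k + 3)*(k + 4))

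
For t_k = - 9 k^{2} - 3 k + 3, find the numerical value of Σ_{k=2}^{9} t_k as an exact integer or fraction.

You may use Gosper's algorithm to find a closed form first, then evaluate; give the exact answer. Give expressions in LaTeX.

Σ = -2664

Compute t_(k+1)/t_k: get (k + 3*(k + 1)**2)/(3*k**2 + k - 1).
Normal form (A,B,C) = (1, 1, k**2 + k/3 - 1/3).
Key eq: (1)·f(k+1) = (1)·f(k) + (k**2 + k/3 - 1/3).
Bound: deg f ≤ 3.
Solve for f: f(k) = k*(k**2 - k - 1)/3 (degree 3 ≤ 3).
Certificate R = B(k−1)f/C = k*(k**2 - k - 1)/(3*k**2 + k - 1) gives s_k = 3*k*(-k**2 + k + 1).
Verify: -9*k**2 - 3*k + 3 matches t_k.
Sum = s_(10) − s_(2); s_(10) = -2670, s_(2) = -6 ⇒ -2664.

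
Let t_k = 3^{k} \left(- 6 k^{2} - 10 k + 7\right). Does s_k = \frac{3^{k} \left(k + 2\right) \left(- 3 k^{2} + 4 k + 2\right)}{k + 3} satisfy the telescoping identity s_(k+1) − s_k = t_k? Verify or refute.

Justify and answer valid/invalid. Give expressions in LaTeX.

Invalid: residual \frac{3^{k} \left(6 k^{3} + 25 k^{2} + 27 k - 19\right)}{k^{2} + 7 k + 12} ≠ 0.

s_(k+1) = 3**(k + 1)*(k + 3)*(4*k - 3*(k + 1)**2 + 6)/(k + 4)
s_(k+1) − s_k = 3**k*(-6*k**4 - 46*k**3 - 110*k**2 - 44*k + 65)/(k**2 + 7*k + 12)
(s_(k+1) − s_k) − t_k = 3**k*(6*k**3 + 25*k**2 + 27*k - 19)/(k**2 + 7*k + 12)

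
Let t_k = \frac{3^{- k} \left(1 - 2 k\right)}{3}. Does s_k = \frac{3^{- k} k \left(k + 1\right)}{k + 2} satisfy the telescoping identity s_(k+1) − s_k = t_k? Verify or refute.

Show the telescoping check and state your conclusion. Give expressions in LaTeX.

s_(k+1) = (k + 1)*(k + 2)/(3*3**k*(k + 3))
s_(k+1) − s_k = (k + 1)*(-3*k*(k + 3) + (k + 2)**2)/(3*3**k*(k + 2)*(k + 3))
(s_(k+1) − s_k) − t_k = 2*(k**2 + 3*k - 1)/(3*3**k*(k**2 + 5*k + 6))

Invalid: residual \frac{2 \cdot 3^{- k} \left(k^{2} + 3 k - 1\right)}{3 \left(k^{2} + 5 k + 6\right)} ≠ 0.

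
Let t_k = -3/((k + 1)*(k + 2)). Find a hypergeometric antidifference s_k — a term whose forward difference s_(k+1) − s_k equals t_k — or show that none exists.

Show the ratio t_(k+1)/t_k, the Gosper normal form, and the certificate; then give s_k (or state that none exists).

Ratio r(k) = (k + 1)/(k + 3).
Gosper form: A/B · C(k+1)/C(k) with A=k + 1, B=k + 3, C=1.
Need (k + 1)·f(k+1) − (k + 2)·f(k) = 1.
Degrees (1,1,0) ⇒ d ≤ 1.
Solving with deg f ≤ 1: f(k) = k.
R(k) = B(k−1)·f(k)/C(k) = k*(k + 2); s_k = R·t_k = -3*k/(k + 1).
s_(k+1) − s_k = -3/(k**2 + 3*k + 2) = t_k.

s_k = -3*k/(k + 1)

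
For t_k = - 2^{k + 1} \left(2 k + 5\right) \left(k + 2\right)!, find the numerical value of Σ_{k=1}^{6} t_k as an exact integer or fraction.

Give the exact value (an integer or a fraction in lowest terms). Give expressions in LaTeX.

Σ = -92897256

Compute t_(k+1)/t_k: get 2*(k + 3)*(2*k + 7)/(2*k + 5).
Take A(k)=2*k + 6, B(k)=1, C(k)=k + 5/2.
Key eq: (2*k + 6)·f(k+1) = (1)·f(k) + (k + 5/2).
Bound: deg f ≤ 0.
Match coefficients ⇒ f(k) = 1/2.
So s_k = (B(k−1)f/C)·t_k = (1/(2*k + 5))·t_k = -2**(k + 1)*factorial(k + 2).
Verify: -2**(k + 1)*(2*k + 5)*factorial(k + 2) matches t_k.
Telescoping: Σ = s_(7) − s_(1) = -92897280 − (-24) = -92897256.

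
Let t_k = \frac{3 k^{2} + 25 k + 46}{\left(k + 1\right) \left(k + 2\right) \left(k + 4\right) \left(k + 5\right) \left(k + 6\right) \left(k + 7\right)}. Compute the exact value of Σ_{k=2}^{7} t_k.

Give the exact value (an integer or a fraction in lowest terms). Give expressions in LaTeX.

Ratio r(k) = (k + 1)*(k + 4)*(25*k + 3*(k + 1)**2 + 71)/((k + 3)*(k + 8)*(3*k**2 + 25*k + 46)).
Normal form (A,B,C) = (k + 1, k + 8, k**3 + 34*k**2/3 + 121*k/3 + 46).
Key eq: (k + 1)·f(k+1) = (k + 7)·f(k) + (k**3 + 34*k**2/3 + 121*k/3 + 46).
deg f ≤ 6 (via 1,1,3).
Solve for f: f(k) = k*(k + 2)*(k + 3)*(k + 5)*(k**2 + 11*k + 34)/72 (degree 6 ≤ 6).
Get s_k = R·t_k = k*(k**2 + 11*k + 34)/(24*(k**3 + 11*k**2 + 34*k + 24)) with R(k) = B(k−1)f(k)/C(k) = k*(k + 2)*(k + 5)*(k + 7)*(k**2 + 11*k + 34)/(24*(3*k**2 + 25*k + 46)).
Check: Δs_k = (3*k**2 + 25*k + 46)/(k**6 + 25*k**5 + 247*k**4 + 1219*k**3 + 3112*k**2 + 3796*k + 1680). ✓
Σ_(k=2)^(7) t_k = s_(8) − s_(2) = 31/756 − (5/144) = 19/3024.

Σ = 19/3024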